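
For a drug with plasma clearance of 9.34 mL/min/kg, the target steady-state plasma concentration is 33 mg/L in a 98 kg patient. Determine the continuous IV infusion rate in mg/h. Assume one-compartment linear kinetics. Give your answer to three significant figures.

CL = 9.34 mL/min/kg × 98 kg = 915.3 mL/min = 915.3 × 60/1000 = 54.92 L/h
At steady state, infusion rate equals elimination rate: rate in = CL × Css.
Rate = CL × Css = 54.92 × 33 = 1812 mg/h

1810 mg/h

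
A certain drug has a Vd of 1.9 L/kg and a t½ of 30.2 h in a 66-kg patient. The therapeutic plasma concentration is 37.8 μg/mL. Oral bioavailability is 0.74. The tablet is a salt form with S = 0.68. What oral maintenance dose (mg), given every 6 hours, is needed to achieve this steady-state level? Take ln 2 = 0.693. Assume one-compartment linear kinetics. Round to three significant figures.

Vd(total) = 66 kg × 1.9 L/kg = 125.4 L
k = 0.693/30.2 = 0.02295 h⁻¹, so CL = k·Vd = 0.02295 × 125.4 = 2.878 L/h
D = CL × Css × τ / F / S = 2.878 × 37.8 × 6 / 0.74 / 0.68 = 1297 mg

1300 mg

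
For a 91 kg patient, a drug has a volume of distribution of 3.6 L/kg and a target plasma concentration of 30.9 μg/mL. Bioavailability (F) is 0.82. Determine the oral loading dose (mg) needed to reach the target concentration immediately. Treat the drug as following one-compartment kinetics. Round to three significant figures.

12300 mg

Vd(total) = 91 kg × 3.6 L/kg = 327.6 L
The loading dose fills Vd to the target concentration.
LD = Vd × C / F = 327.6 × 30.90 / 0.82 = 12340 mg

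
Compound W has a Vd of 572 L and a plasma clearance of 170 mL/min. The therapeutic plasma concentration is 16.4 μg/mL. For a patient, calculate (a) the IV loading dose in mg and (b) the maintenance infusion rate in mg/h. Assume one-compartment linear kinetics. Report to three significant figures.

(a) 9380 mg; (b) 167 mg/h

Loading: fill Vd to C_target → 572.0 L × 16.4 mg/L = 9381 mg
CL = 170 mL/min = 170 × 0.06 = 10.20 L/h
Infusion rate = 10.20 L/h × 16.4 mg/L = 167.3 mg/h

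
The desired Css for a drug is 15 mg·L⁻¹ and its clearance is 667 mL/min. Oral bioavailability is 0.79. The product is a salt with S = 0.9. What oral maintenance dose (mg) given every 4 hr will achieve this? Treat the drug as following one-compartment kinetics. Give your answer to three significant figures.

CL = 667 mL/min × 60/1000 = 40.02 L/h
At steady state, dose per interval replaces the amount cleared in that interval: F·S·D/τ = CL·Css.
D = CL × Css × τ / F / S = 40.02 × 15 × 4 / 0.79 / 0.9 = 3377 mg

3380 mg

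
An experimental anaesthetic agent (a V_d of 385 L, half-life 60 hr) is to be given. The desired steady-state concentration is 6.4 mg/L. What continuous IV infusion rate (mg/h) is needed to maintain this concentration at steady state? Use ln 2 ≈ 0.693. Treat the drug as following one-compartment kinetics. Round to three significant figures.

28.5 mg/h

CL = ln 2 · Vd / t½ = 0.693 × 385.0 / 60 = 4.447 L/h
Infusion rate = CL × Css = 4.447 × 6.4 = 28.46 mg/h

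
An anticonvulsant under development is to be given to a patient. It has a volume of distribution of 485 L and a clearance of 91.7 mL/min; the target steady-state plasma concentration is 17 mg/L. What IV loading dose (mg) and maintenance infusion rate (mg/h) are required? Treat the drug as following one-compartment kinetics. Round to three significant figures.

LD = Vd · C_target = 485.0 × 17 = 8245 mg
CL = 91.7 mL/min = 91.7 × 0.06 = 5.502 L/h
Maintenance: replace elimination → rate = CL × Css = 5.502 × 17 = 93.53 mg/h

(a) 8250 mg; (b) 93.5 mg/h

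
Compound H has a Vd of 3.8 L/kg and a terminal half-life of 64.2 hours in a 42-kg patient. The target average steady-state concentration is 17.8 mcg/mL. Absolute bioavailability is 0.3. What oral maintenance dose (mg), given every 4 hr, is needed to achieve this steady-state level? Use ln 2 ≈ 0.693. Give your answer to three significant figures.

409 mg

Vd(total) = 42 kg × 3.8 L/kg = 159.6 L
CL = 0.693 × Vd / t½ = 0.693 × 159.6 / 64.2 = 1.723 L/h
D = CL × Css × τ / F = 1.723 × 17.8 × 4 / 0.3 = 408.9 mg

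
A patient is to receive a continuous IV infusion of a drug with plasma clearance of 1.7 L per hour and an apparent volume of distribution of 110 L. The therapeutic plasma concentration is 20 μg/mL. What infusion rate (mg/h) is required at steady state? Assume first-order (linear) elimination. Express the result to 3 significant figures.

Rate = CL × Css = 1.700 × 20 = 34.00 mg/h

34.0 mg/h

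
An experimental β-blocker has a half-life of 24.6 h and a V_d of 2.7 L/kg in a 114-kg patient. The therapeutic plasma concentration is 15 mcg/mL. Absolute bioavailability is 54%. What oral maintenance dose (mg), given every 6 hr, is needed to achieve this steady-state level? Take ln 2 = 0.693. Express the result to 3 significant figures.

1450 mg

Total Vd = 2.7 × 114 = 307.8 L
CL = ln 2 · Vd / t½ = 0.693 × 307.8 / 24.6 = 8.671 L/h
D = CL × Css × τ / F = 8.671 × 15 × 6 / 0.54 = 1445 mg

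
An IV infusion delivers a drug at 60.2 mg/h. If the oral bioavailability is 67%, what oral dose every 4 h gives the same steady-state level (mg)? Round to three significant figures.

To maintain the same Css, the systemic dosing rate must be unchanged: F·D/τ = infusion rate.
D = rate × τ / F = 60.2 × 4 / 0.67 = 359.4 mg

359 mg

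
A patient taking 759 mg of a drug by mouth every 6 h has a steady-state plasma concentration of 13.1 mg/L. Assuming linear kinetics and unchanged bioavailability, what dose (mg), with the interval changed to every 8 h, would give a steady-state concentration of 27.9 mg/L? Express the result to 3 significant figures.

2160 mg

For first-order elimination, Css ∝ F·D/(CL·τ); F and CL are unchanged, so Css ∝ D/τ.
D₂ = D₁ × (Css,target / Css,current) × (τ₂/τ₁) = 759 × (27.9/13.1) × (8/6) = 2155 mg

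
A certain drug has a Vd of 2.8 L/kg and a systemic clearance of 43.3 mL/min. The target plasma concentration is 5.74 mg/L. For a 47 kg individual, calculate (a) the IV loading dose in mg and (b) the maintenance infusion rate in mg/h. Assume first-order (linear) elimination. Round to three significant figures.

Total Vd = 2.8 × 47 = 131.6 L
Loading: fill Vd to C_target → 131.6 L × 5.74 mg/L = 755.4 mg
Convert clearance: 43.3 mL/min × 60 min/h ÷ 1000 mL/L = 2.598 L/h
Infusion rate = 2.598 L/h × 5.74 mg/L = 14.91 mg/h

(a) 755 mg; (b) 14.9 mg/h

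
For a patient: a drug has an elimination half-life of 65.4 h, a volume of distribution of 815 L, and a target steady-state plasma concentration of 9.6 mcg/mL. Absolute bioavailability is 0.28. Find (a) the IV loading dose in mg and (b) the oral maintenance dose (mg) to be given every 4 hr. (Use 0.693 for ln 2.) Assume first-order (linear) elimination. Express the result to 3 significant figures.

LD = Vd × C = 815.0 × 9.6 = 7824 mg
CL = 0.693 × Vd / t½ = 0.693 × 815.0 / 65.4 = 8.636 L/h
D = CL × Css × τ / F = 8.636 × 9.6 × 4 / 0.28 = 1184 mg

(a) 7820 mg; (b) 1180 mg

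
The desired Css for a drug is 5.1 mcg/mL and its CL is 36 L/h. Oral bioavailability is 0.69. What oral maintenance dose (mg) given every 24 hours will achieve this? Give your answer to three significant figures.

6390 mg

D = CL × Css × τ / F = 36.00 × 5.1 × 24 / 0.69 = 6386 mg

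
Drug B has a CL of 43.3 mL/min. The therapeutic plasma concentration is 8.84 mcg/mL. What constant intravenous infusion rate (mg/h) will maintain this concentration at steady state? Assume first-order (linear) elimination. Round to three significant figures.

CL = 43.3 mL/min × 60/1000 = 2.598 L/h
At steady state, infusion rate equals elimination rate: rate in = CL × Css.
Rate = CL × Css = 2.598 × 8.84 = 22.97 mg/h

23.0 mg/h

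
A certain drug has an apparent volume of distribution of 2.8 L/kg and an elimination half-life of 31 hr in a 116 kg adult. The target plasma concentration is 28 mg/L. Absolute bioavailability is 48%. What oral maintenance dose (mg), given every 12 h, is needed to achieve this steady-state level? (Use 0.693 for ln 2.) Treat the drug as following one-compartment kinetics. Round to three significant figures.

5080 mg

Vd(total) = 116 kg × 2.8 L/kg = 324.8 L
CL = ln 2 · Vd / t½ = 0.693 × 324.8 / 31 = 7.261 L/h
D = CL × Css × τ / F = 7.261 × 28 × 12 / 0.48 = 5083 mg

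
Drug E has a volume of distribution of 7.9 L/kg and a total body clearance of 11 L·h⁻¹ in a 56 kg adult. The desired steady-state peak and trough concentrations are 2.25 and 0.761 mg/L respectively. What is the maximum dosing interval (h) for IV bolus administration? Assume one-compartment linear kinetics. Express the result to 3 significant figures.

43.6 h

Total Vd = 7.9 × 56 = 442.4 L
k = CL / Vd = 11.00 / 442.4 = 0.02486 h⁻¹
Between IV bolus doses, concentration decays as C = C₀·e^(−kτ), so C_peak/C_trough = e^(kτ).
τ_max = ln(C_peak/C_trough) / k = ln(2.25/0.761) / 0.02486 = 1.084 / 0.02486 = 43.60 h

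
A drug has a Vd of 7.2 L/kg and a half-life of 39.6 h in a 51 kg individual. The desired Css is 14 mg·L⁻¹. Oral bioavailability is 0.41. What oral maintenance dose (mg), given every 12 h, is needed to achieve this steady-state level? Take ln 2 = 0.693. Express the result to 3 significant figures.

Total Vd = 7.2 × 51 = 367.2 L
CL = ln 2 · Vd / t½ = 0.693 × 367.2 / 39.6 = 6.426 L/h
D = CL × Css × τ / F = 6.426 × 14 × 12 / 0.41 = 2633 mg

2630 mg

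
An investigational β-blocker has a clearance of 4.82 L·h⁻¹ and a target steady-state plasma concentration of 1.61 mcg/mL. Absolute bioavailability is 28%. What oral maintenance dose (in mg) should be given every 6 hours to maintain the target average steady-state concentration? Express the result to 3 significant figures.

At steady state, dose per interval replaces the amount cleared in that interval: F·D/τ = CL·Css.
D = CL × Css × τ / F = 4.820 × 1.61 × 6 / 0.28 = 166.3 mg

166 mg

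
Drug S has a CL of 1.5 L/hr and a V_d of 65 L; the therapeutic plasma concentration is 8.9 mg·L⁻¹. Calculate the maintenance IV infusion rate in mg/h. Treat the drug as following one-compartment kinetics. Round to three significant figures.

13.4 mg/h

R₀ = 1.500 × 8.9 = 13.35 mg/h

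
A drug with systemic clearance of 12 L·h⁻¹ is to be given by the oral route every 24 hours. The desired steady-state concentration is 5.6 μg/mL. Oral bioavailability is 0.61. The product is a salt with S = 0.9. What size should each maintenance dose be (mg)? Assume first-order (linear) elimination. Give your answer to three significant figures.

2940 mg

D = CL × Css × τ / F / S = 12.00 × 5.6 × 24 / 0.61 / 0.9 = 2938 mg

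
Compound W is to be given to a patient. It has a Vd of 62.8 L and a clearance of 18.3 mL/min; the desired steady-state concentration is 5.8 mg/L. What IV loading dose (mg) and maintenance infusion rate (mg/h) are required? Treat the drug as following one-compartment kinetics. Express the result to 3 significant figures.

LD = Vd · C_target = 62.80 × 5.8 = 364.2 mg
CL = 18.3 mL/min = 18.3 × 0.06 = 1.098 L/h
Maintenance infusion rate = CL × Css = 1.098 × 5.8 = 6.368 mg/h

(a) 364 mg; (b) 6.37 mg/h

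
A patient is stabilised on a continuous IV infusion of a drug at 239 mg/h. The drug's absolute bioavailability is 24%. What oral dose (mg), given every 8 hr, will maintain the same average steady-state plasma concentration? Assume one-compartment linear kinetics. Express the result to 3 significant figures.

To maintain the same Css, the systemic dosing rate must be unchanged: F·D/τ = infusion rate.
D = rate × τ / F = 239 × 8 / 0.24 = 7967 mg

7970 mg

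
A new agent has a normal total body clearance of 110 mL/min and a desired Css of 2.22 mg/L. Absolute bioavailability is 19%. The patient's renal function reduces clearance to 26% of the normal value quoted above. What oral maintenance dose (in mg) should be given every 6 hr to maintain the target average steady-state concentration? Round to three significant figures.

CL = 110 mL/min × 60/1000 = 6.600 L/h
Patient clearance = 0.26 × 6.600 = 1.716 L/h
At steady state, dose per interval replaces the amount cleared in that interval: F·D/τ = CL·Css.
D = CL × Css × τ / F = 1.716 × 2.22 × 6 / 0.19 = 120.3 mg

120 mg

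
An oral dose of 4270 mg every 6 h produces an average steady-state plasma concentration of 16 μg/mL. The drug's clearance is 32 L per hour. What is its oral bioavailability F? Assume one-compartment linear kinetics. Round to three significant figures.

F·D/τ = CL·Css at steady state → F = CL·Css·τ / D.
F = 32 × 16 × 6 / 4270 = 0.719

0.719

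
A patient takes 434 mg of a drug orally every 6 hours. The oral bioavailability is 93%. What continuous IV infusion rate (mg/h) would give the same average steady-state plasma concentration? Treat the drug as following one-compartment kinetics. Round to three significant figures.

67.3 mg/h

Equivalent systemic input: infusion rate = F·D/τ.
Rate = 0.93 × 434 / 6 = 67.27 mg/h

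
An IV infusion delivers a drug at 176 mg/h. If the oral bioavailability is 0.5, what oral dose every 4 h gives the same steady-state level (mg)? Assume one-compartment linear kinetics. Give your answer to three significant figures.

To maintain the same Css, the systemic dosing rate must be unchanged: F·D/τ = infusion rate.
D = rate × τ / F = 176 × 4 / 0.5 = 1408 mg

1410 mg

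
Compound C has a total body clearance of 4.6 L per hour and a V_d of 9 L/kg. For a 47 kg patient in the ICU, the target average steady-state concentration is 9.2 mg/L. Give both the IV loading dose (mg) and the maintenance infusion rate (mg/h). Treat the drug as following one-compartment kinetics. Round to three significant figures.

Vd = 9 L/kg × 47 kg = 423.0 L
LD = Vd · C_target = 423.0 × 9.2 = 3892 mg
Maintenance: replace elimination → rate = CL × Css = 4.600 × 9.2 = 42.32 mg/h

(a) 3890 mg; (b) 42.3 mg/h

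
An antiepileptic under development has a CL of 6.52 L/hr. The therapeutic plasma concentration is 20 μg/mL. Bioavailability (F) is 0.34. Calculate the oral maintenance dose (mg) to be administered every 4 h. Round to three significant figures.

D = CL × Css × τ / F = 6.520 × 20 × 4 / 0.34 = 1534 mg

1530 mg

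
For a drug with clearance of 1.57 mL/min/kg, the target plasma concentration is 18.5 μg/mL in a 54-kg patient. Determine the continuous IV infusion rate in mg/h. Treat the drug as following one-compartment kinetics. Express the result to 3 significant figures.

CL = 1.57 mL/min/kg × 54 kg = 84.78 mL/min = 84.78 × 60/1000 = 5.087 L/h
Rate = CL × Css = 5.087 × 18.5 = 94.11 mg/h

94.1 mg/h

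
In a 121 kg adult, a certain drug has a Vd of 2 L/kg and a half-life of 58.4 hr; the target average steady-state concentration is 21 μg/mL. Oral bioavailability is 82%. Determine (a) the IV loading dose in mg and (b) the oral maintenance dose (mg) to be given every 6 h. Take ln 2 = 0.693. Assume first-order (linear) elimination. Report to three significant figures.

Vd(total) = 121 kg × 2 L/kg = 242.0 L
LD = Vd × C = 242.0 × 21 = 5082 mg
CL = 0.693 × Vd / t½ = 0.693 × 242.0 / 58.4 = 2.872 L/h
D = CL × Css × τ / F = 2.872 × 21 × 6 / 0.82 = 441.3 mg

(a) 5080 mg; (b) 441 mg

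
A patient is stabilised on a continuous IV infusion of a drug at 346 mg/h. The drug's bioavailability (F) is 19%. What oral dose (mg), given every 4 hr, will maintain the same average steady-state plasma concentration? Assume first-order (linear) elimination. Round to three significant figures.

7280 mg

To maintain the same Css, the systemic dosing rate must be unchanged: F·D/τ = infusion rate.
D = rate × τ / F = 346 × 4 / 0.19 = 7284 mg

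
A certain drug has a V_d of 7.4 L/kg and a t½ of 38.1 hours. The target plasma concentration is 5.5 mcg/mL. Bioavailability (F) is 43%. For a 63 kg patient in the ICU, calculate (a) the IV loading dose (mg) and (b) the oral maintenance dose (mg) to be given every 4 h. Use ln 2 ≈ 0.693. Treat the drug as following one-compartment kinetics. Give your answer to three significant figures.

Vd = 7.4 L/kg × 63 kg = 466.2 L
LD = Vd × C = 466.2 × 5.5 = 2564 mg
CL = 0.693 × Vd / t½ = 0.693 × 466.2 / 38.1 = 8.480 L/h
D = CL × Css × τ / F = 8.480 × 5.5 × 4 / 0.43 = 433.9 mg

(a) 2560 mg; (b) 434 mg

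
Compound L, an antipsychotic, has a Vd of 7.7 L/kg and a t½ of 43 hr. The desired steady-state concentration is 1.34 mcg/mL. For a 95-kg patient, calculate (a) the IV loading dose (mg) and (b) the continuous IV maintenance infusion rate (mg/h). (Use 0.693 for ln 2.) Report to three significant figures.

(a) 980 mg; (b) 15.8 mg/h

Vd = 7.7 L/kg × 95 kg = 731.5 L
LD = Vd × C = 731.5 × 1.34 = 980.2 mg
CL = 0.693 × Vd / t½ = 0.693 × 731.5 / 43 = 11.79 L/h
Infusion rate = CL × Css = 11.79 × 1.34 = 15.80 mg/h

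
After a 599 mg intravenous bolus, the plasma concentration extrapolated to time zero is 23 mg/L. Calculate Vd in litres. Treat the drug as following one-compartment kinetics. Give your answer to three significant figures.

Immediately after an IV bolus, C₀ = Dose / Vd, so Vd = Dose / C₀.
Vd = 599 / 23 = 26.04 L

26.0 L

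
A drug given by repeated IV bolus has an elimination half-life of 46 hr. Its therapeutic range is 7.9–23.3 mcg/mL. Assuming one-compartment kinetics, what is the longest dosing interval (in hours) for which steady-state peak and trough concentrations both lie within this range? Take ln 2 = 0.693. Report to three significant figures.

71.8 h

k = 0.693 / t½ = 0.693 / 46 = 0.01507 h⁻¹
Between IV bolus doses, concentration decays as C = C₀·e^(−kτ), so C_peak/C_trough = e^(kτ).
τ_max = ln(C_peak/C_trough) / k = ln(23.3/7.9) / 0.01507 = 1.082 / 0.01507 = 71.80 h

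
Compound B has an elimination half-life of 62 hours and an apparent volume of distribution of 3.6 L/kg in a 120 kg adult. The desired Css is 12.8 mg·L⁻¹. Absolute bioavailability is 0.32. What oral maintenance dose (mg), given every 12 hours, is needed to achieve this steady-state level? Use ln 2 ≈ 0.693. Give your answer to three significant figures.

Vd(total) = 120 kg × 3.6 L/kg = 432.0 L
CL = ln 2 · Vd / t½ = 0.693 × 432.0 / 62 = 4.829 L/h
D = CL × Css × τ / F = 4.829 × 12.8 × 12 / 0.32 = 2318 mg

2320 mg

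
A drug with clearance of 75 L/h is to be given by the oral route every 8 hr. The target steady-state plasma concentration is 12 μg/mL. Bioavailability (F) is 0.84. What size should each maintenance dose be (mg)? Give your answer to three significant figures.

8570 mg

At steady state, dose per interval replaces the amount cleared in that interval: F·D/τ = CL·Css.
D = CL × Css × τ / F = 75.00 × 12 × 8 / 0.84 = 8571 mg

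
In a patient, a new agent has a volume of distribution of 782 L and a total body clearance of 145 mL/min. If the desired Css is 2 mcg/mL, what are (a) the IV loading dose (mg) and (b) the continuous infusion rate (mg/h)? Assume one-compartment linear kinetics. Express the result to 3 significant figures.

LD = Vd · C_target = 782.0 × 2 = 1564 mg
CL = 145 mL/min = 145 × 0.06 = 8.700 L/h
Maintenance: replace elimination → rate = CL × Css = 8.700 × 2 = 17.40 mg/h

(a) 1560 mg; (b) 17.4 mg/h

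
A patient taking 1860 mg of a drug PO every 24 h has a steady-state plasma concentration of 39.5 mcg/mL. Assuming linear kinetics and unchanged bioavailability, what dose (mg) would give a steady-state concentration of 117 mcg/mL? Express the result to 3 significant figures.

5510 mg

For first-order elimination, Css ∝ F·D/(CL·τ); F and CL are unchanged, so Css ∝ D/τ.
D₂ = D₁ × (Css,target / Css,current) = 1860 × 117/39.5 = 5509 mg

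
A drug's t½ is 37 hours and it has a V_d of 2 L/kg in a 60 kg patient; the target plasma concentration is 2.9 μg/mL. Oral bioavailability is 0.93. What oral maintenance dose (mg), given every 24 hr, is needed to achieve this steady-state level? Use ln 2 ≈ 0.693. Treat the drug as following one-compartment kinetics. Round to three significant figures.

Vd(total) = 60 kg × 2 L/kg = 120.0 L
k = 0.693/37 = 0.01873 h⁻¹, so CL = k·Vd = 0.01873 × 120.0 = 2.248 L/h
D = CL × Css × τ / F = 2.248 × 2.9 × 24 / 0.93 = 168.2 mg

168 mg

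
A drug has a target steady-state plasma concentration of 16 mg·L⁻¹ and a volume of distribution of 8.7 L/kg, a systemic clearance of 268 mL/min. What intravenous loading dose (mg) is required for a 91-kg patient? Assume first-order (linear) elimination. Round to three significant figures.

12700 mg

Vd = 8.7 L/kg × 91 kg = 791.7 L
LD = Vd × C = 791.7 × 16.00 = 12670 mg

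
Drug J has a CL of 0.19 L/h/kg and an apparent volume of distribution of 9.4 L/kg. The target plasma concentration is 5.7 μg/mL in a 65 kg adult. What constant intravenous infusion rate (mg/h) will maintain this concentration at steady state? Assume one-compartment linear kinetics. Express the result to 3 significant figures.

70.4 mg/h

CL = 0.19 L/h/kg × 65 kg = 12.35 L/h
R₀ = 12.35 × 5.7 = 70.40 mg/h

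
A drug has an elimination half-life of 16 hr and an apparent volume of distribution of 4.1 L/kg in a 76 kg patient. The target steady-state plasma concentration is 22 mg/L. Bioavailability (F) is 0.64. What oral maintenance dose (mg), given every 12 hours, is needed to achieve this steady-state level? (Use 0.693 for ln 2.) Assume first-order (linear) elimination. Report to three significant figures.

Vd = 4.1 L/kg × 76 kg = 311.6 L
k = 0.693/16 = 0.04331 h⁻¹, so CL = k·Vd = 0.04331 × 311.6 = 13.50 L/h
D = CL × Css × τ / F = 13.50 × 22 × 12 / 0.64 = 5569 mg

5570 mg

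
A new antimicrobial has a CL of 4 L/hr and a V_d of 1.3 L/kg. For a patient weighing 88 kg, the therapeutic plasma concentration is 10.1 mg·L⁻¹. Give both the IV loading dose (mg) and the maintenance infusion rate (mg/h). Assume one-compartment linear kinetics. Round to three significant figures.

Vd = 1.3 L/kg × 88 kg = 114.4 L
Loading dose = Vd × C = 114.4 × 10.1 = 1155 mg
Maintenance infusion rate = CL × Css = 4.000 × 10.1 = 40.40 mg/h

(a) 1160 mg; (b) 40.4 mg/h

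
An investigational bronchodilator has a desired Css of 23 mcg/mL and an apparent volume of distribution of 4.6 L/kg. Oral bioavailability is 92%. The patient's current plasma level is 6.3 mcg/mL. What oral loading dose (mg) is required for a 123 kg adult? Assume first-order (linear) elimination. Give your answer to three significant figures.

Vd = 4.6 L/kg × 123 kg = 565.8 L
Concentration deficit ΔC = 23 − 6.3 = 16.70 mg/L
LD = Vd × ΔC / F = 565.8 × 16.70 / 0.92 = 10270 mg

10300 mg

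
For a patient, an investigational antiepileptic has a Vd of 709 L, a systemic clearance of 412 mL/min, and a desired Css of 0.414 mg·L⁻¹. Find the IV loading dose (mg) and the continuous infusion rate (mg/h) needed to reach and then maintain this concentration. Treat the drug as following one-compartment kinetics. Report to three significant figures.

Loading: fill Vd to C_target → 709.0 L × 0.414 mg/L = 293.5 mg
CL = 412 mL/min × 60/1000 = 24.72 L/h
Infusion rate = 24.72 L/h × 0.414 mg/L = 10.23 mg/h

(a) 294 mg; (b) 10.2 mg/h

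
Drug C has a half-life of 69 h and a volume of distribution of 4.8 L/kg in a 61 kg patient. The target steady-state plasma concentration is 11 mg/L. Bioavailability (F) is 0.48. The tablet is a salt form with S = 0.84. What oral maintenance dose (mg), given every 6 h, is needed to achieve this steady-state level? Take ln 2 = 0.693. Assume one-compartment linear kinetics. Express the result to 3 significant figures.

Vd(total) = 61 kg × 4.8 L/kg = 292.8 L
CL = 0.693 × Vd / t½ = 0.693 × 292.8 / 69 = 2.941 L/h
D = CL × Css × τ / F / S = 2.941 × 11 × 6 / 0.48 / 0.84 = 481.4 mg

481 mg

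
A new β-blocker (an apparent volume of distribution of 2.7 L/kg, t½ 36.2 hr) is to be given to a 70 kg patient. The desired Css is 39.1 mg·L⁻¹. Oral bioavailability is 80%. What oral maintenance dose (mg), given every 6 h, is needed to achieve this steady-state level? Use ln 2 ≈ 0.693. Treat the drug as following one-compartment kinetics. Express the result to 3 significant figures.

1060 mg

Vd = 2.7 L/kg × 70 kg = 189.0 L
CL = ln 2 · Vd / t½ = 0.693 × 189.0 / 36.2 = 3.618 L/h
D = CL × Css × τ / F = 3.618 × 39.1 × 6 / 0.8 = 1061 mg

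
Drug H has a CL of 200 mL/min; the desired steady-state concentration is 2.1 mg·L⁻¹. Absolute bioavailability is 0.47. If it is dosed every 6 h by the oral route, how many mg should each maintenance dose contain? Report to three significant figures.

322 mg

CL = 200 mL/min = 200 × 0.06 = 12.00 L/h
D = CL × Css × τ / F = 12.00 × 2.1 × 6 / 0.47 = 321.7 mg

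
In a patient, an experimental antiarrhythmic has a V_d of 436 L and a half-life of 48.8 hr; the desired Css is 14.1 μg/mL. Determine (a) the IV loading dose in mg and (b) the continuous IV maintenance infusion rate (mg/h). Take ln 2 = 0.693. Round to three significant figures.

(a) 6150 mg; (b) 87.3 mg/h

LD = Vd × C = 436.0 × 14.1 = 6148 mg
CL = 0.693 × Vd / t½ = 0.693 × 436.0 / 48.8 = 6.192 L/h
Infusion rate = CL × Css = 6.192 × 14.1 = 87.31 mg/h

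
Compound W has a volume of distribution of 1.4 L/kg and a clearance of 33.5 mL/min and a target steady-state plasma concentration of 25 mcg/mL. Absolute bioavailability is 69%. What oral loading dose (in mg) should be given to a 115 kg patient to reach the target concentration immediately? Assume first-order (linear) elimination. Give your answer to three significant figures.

5830 mg

Vd(total) = 115 kg × 1.4 L/kg = 161.0 L
LD is governed by Vd — clearance does not enter the loading-dose calculation.
LD = Vd × C / F = 161.0 × 25.00 / 0.69 = 5833 mg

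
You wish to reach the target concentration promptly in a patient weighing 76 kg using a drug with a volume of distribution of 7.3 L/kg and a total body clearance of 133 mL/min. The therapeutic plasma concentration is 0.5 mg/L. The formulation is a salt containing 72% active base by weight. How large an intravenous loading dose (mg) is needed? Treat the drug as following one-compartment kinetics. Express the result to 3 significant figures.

Total Vd = 7.3 × 76 = 554.8 L
LD = Vd × C / S = 554.8 × 0.5000 / 0.72 = 385.3 mg

385 mg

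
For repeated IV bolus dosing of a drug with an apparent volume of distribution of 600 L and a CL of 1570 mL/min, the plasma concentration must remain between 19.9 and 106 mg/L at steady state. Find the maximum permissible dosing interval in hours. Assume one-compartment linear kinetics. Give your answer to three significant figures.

10.7 h

CL = 1570 mL/min = 1570 × 0.06 = 94.20 L/h
k = CL / Vd = 94.20 / 600.0 = 0.1570 h⁻¹
Between IV bolus doses, concentration decays as C = C₀·e^(−kτ), so C_peak/C_trough = e^(kτ).
τ_max = ln(C_peak/C_trough) / k = ln(106/19.9) / 0.1570 = 1.673 / 0.1570 = 10.66 h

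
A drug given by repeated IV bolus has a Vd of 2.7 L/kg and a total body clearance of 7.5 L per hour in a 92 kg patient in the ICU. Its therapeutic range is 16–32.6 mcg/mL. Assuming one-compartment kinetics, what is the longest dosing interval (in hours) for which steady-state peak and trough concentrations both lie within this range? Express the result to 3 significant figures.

23.6 h

Total Vd = 2.7 × 92 = 248.4 L
k = CL / Vd = 7.500 / 248.4 = 0.03019 h⁻¹
Between IV bolus doses, concentration decays as C = C₀·e^(−kτ), so C_peak/C_trough = e^(kτ).
τ_max = ln(C_peak/C_trough) / k = ln(32.6/16) / 0.03019 = 0.7117 / 0.03019 = 23.57 h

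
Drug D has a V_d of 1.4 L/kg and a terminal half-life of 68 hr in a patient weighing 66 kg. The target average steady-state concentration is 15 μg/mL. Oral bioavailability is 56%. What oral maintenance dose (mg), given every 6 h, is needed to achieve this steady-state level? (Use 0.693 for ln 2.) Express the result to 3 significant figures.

151 mg

Vd(total) = 66 kg × 1.4 L/kg = 92.40 L
k = 0.693/68 = 0.01019 h⁻¹, so CL = k·Vd = 0.01019 × 92.40 = 0.9416 L/h
D = CL × Css × τ / F = 0.9416 × 15 × 6 / 0.56 = 151.3 mg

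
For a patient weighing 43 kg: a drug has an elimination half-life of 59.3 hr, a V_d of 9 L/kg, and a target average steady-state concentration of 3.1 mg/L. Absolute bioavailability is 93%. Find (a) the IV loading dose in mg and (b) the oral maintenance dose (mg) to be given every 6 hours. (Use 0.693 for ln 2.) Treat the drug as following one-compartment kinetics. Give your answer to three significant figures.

(a) 1200 mg; (b) 90.5 mg

Vd(total) = 43 kg × 9 L/kg = 387.0 L
LD = Vd × C = 387.0 × 3.1 = 1200 mg
CL = 0.693 × Vd / t½ = 0.693 × 387.0 / 59.3 = 4.523 L/h
D = CL × Css × τ / F = 4.523 × 3.1 × 6 / 0.93 = 90.46 mg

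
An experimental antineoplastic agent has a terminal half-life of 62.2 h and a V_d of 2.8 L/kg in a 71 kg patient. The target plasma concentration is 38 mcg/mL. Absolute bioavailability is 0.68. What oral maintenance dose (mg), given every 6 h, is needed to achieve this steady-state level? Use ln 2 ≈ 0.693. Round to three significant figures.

Vd(total) = 71 kg × 2.8 L/kg = 198.8 L
k = 0.693/62.2 = 0.01114 h⁻¹, so CL = k·Vd = 0.01114 × 198.8 = 2.215 L/h
D = CL × Css × τ / F = 2.215 × 38 × 6 / 0.68 = 742.7 mg

743 mg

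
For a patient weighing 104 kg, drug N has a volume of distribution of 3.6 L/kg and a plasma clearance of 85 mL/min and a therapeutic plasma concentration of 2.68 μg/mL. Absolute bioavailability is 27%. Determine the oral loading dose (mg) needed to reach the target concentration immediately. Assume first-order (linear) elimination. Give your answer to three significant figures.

Total Vd = 3.6 × 104 = 374.4 L
LD = Vd × C / F = 374.4 × 2.680 / 0.27 = 3716 mg

3720 mg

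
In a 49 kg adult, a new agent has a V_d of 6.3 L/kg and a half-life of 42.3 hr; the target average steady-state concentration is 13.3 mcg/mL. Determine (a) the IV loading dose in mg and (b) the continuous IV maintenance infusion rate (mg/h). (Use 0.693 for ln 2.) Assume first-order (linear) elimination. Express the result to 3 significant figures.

(a) 4110 mg; (b) 67.3 mg/h

Total Vd = 6.3 × 49 = 308.7 L
LD = Vd × C = 308.7 × 13.3 = 4106 mg
CL = 0.693 × Vd / t½ = 0.693 × 308.7 / 42.3 = 5.057 L/h
Infusion rate = CL × Css = 5.057 × 13.3 = 67.26 mg/h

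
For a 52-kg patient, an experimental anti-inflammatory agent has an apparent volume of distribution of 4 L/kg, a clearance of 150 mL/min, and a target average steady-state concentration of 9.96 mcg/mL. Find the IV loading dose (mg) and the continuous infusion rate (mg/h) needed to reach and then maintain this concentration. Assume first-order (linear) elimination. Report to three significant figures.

(a) 2070 mg; (b) 89.6 mg/h

Vd = 4 L/kg × 52 kg = 208.0 L
LD = Vd · C_target = 208.0 × 9.96 = 2072 mg
CL = 150 mL/min = 150 × 0.06 = 9.000 L/h
Maintenance: replace elimination → rate = CL × Css = 9.000 × 9.96 = 89.64 mg/h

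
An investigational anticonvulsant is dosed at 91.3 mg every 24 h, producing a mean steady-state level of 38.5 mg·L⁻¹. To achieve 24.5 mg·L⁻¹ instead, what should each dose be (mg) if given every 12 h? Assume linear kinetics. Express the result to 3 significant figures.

For first-order elimination, Css ∝ F·D/(CL·τ); F and CL are unchanged, so Css ∝ D/τ.
D₂ = D₁ × (Css,target / Css,current) × (τ₂/τ₁) = 91.3 × (24.5/38.5) × (12/24) = 29.05 mg

29.1 mg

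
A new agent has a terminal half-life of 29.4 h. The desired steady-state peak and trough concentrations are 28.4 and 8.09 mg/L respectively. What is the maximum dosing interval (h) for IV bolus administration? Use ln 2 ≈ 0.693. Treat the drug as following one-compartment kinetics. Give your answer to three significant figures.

53.3 h

k = 0.693 / t½ = 0.693 / 29.4 = 0.02357 h⁻¹
Between IV bolus doses, concentration decays as C = C₀·e^(−kτ), so C_peak/C_trough = e^(kτ).
τ_max = ln(C_peak/C_trough) / k = ln(28.4/8.09) / 0.02357 = 1.256 / 0.02357 = 53.29 h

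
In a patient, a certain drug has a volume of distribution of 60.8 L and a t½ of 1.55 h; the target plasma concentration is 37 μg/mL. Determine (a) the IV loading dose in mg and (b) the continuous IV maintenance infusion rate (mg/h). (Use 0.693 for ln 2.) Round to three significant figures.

(a) 2250 mg; (b) 1010 mg/h

LD = Vd × C = 60.80 × 37 = 2250 mg
CL = 0.693 × Vd / t½ = 0.693 × 60.80 / 1.55 = 27.18 L/h
Infusion rate = CL × Css = 27.18 × 37 = 1006 mg/h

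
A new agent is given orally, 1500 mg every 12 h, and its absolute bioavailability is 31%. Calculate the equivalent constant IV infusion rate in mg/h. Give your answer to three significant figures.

Equivalent systemic input: infusion rate = F·D/τ.
Rate = 0.31 × 1500 / 12 = 38.75 mg/h

38.8 mg/h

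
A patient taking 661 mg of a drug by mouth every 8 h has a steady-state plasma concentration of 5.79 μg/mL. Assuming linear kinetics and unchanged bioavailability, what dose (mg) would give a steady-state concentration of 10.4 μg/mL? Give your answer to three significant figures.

With linear kinetics, Css is proportional to dose rate (D/τ) at fixed clearance.
D₂ = D₁ × (Css,target / Css,current) = 661 × 10.4/5.79 = 1187 mg

1190 mg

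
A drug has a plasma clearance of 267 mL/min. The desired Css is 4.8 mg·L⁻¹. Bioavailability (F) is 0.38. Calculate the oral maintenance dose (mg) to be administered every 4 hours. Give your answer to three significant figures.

809 mg

CL = 267 mL/min × 60/1000 = 16.02 L/h
At steady state, dose per interval replaces the amount cleared in that interval: F·D/τ = CL·Css.
D = CL × Css × τ / F = 16.02 × 4.8 × 4 / 0.38 = 809.4 mg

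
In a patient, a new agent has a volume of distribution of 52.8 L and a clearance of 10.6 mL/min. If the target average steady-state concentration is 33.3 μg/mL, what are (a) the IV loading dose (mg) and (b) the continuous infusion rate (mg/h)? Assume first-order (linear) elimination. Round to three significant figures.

LD = Vd · C_target = 52.80 × 33.3 = 1758 mg
Convert clearance: 10.6 mL/min × 60 min/h ÷ 1000 mL/L = 0.6360 L/h
Maintenance infusion rate = CL × Css = 0.6360 × 33.3 = 21.18 mg/h

(a) 1760 mg; (b) 21.2 mg/h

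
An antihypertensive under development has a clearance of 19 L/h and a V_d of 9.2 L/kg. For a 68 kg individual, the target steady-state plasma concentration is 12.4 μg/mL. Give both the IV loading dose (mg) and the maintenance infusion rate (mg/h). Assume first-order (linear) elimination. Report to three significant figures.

(a) 7760 mg; (b) 236 mg/h

Total Vd = 9.2 × 68 = 625.6 L
Loading dose = Vd × C = 625.6 × 12.4 = 7757 mg
Infusion rate = 19.00 L/h × 12.4 mg/L = 235.6 mg/h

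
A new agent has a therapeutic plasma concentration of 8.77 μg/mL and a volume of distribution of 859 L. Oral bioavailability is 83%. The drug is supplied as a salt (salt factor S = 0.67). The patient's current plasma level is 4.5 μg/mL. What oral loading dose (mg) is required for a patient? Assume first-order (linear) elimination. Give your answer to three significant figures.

The loading dose fills Vd to the target concentration.
Concentration deficit ΔC = 8.77 − 4.5 = 4.270 mg/L
LD = Vd × ΔC / F / S = 859.0 × 4.270 / 0.83 / 0.67 = 6596 mg

6600 mg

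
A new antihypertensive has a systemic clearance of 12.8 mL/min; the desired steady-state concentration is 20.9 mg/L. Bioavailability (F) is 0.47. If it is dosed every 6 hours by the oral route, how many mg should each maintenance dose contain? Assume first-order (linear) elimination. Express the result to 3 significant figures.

CL = 12.8 mL/min = 12.8 × 0.06 = 0.7680 L/h
At steady state, dose per interval replaces the amount cleared in that interval: F·D/τ = CL·Css.
D = CL × Css × τ / F = 0.7680 × 20.9 × 6 / 0.47 = 204.9 mg

205 mg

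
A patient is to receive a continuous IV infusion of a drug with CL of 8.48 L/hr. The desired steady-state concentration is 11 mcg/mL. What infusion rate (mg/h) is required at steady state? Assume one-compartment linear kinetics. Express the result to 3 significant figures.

93.3 mg/h

At steady state, infusion rate equals elimination rate: rate in = CL × Css.
Rate = CL × Css = 8.480 × 11 = 93.28 mg/h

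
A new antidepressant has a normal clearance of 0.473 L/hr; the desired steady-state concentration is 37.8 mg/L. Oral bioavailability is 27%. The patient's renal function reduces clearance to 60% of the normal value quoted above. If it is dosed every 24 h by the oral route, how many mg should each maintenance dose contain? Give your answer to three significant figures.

Patient clearance = 0.6 × 0.4730 = 0.2838 L/h
D = CL × Css × τ / F = 0.2838 × 37.8 × 24 / 0.27 = 953.6 mg

954 mg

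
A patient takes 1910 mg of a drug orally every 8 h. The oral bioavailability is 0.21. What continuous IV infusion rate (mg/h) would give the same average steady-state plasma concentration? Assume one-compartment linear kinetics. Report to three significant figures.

Equivalent systemic input: infusion rate = F·D/τ.
Rate = 0.21 × 1910 / 8 = 50.14 mg/h

50.1 mg/h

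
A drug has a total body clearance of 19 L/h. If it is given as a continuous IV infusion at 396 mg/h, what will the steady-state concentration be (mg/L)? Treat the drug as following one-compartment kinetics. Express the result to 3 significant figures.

20.8 mg/L

Css = rate / CL = 396 / 19.00 = 20.84 mg/L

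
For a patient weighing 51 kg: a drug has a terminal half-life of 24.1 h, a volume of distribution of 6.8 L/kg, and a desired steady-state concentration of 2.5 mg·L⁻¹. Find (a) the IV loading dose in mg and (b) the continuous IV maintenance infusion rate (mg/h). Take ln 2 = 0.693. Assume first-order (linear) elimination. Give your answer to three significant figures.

(a) 867 mg; (b) 24.9 mg/h

Vd(total) = 51 kg × 6.8 L/kg = 346.8 L
LD = Vd × C = 346.8 × 2.5 = 867.0 mg
CL = 0.693 × Vd / t½ = 0.693 × 346.8 / 24.1 = 9.972 L/h
Infusion rate = CL × Css = 9.972 × 2.5 = 24.93 mg/h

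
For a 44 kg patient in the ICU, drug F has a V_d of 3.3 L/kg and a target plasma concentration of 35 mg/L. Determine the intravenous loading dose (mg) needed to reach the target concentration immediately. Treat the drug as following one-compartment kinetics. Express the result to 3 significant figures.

Vd(total) = 44 kg × 3.3 L/kg = 145.2 L
LD = Vd × C = 145.2 × 35.00 = 5082 mg

5080 mg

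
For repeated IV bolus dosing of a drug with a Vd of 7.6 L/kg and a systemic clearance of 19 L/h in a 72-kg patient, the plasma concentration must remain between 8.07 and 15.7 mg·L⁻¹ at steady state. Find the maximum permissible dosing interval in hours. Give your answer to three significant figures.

Vd = 7.6 L/kg × 72 kg = 547.2 L
k = CL / Vd = 19.00 / 547.2 = 0.03472 h⁻¹
Between IV bolus doses, concentration decays as C = C₀·e^(−kτ), so C_peak/C_trough = e^(kτ).
τ_max = ln(C_peak/C_trough) / k = ln(15.7/8.07) / 0.03472 = 0.6655 / 0.03472 = 19.17 h

19.2 h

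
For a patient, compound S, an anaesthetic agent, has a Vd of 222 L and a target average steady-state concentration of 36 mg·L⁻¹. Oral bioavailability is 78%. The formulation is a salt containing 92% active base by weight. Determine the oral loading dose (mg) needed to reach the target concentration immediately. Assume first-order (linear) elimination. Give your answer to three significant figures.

The loading dose fills Vd to the target concentration.
LD = Vd × C / F / S = 222.0 × 36.00 / 0.78 / 0.92 = 11140 mg

11100 mg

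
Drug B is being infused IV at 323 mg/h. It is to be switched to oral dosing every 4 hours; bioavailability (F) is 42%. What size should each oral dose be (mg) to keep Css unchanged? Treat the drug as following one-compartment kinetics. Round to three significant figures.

To maintain the same Css, the systemic dosing rate must be unchanged: F·D/τ = infusion rate.
D = rate × τ / F = 323 × 4 / 0.42 = 3076 mg

3080 mg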